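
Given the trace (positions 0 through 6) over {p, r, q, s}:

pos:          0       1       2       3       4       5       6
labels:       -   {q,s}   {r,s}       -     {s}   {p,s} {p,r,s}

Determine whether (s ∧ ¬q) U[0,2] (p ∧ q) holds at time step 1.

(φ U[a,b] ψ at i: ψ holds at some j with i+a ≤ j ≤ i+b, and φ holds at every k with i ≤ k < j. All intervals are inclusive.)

Does not hold

Need some j in [1,3] with (p ∧ q), and (s ∧ ¬q) at every k in [1,j-1].
  j=1: (p ∧ q) false.
  j=2: (p ∧ q) false.
  j=3: (p ∧ q) false.
No j in the window works → until fails.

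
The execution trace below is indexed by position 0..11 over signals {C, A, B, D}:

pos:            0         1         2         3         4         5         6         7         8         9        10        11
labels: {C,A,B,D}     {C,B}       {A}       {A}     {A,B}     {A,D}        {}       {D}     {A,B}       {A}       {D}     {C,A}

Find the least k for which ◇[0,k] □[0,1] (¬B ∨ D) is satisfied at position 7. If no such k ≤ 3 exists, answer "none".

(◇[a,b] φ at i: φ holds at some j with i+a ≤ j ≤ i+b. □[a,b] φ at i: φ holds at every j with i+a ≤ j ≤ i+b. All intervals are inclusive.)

2

Scan j = 7,8,… for □[0,1] (¬B ∨ D):
  j=7: fails
  j=8: fails
  j=9: holds
First hit at j=9, so smallest k = 9-7 = 2.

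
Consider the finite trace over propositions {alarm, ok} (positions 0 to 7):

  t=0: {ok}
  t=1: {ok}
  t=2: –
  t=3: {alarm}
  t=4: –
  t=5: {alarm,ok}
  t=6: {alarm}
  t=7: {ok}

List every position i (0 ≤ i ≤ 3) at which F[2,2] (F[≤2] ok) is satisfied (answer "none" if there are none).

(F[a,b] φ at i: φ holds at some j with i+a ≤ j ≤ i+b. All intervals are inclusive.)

1, 2, 3

Evaluate at each i in [0,3]:
  i=0: ✗ (none in [2,2])
  i=1: ✓ (witness j=3)
  i=2: ✓ (witness j=4)
  i=3: ✓ (witness j=5)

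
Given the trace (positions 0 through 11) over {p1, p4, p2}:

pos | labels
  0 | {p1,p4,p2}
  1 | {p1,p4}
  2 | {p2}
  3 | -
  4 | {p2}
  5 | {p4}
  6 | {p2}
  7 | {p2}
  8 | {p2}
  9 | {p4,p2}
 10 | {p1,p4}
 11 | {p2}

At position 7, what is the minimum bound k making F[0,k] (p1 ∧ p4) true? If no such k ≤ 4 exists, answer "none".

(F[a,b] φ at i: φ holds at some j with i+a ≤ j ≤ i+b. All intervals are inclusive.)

Scan j = 7,8,… for (p1 ∧ p4):
  j=7: fails
  j=8: fails
  j=9: fails
  j=10: holds
First hit at j=10, so smallest k = 10-7 = 3.

3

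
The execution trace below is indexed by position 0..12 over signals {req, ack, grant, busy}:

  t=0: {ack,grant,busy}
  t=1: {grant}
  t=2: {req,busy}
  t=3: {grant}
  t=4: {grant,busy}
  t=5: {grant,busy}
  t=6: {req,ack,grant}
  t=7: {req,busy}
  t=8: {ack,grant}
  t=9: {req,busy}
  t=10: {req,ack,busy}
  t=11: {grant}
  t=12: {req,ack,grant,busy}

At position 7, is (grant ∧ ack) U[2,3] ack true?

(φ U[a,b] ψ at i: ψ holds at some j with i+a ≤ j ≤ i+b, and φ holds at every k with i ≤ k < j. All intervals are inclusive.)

False

Need some j in [9,10] with ack, and (grant ∧ ack) at every k in [7,j-1].
  j=9: ack false.
  j=10: ack holds, but (grant ∧ ack) fails at k=7 → not this j.
No j in the window works → until fails.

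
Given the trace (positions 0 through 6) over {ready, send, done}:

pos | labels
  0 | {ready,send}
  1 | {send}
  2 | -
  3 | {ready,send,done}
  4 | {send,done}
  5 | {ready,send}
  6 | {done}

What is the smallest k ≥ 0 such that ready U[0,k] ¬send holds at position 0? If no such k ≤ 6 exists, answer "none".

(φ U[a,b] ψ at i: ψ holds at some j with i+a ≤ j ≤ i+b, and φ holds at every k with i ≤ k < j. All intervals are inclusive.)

Need earliest j ≥ 0 with ¬send, and ready at every k in [0,j-1].
  j=0: rhs fails.
  j=1: rhs fails.
  j=2: rhs holds but lhs fails at k=1.
  j=3: rhs fails.
  j=4: rhs fails.
  j=5: rhs fails.
  j=6: rhs holds but lhs fails at k=1.
No witness within the range → none.

none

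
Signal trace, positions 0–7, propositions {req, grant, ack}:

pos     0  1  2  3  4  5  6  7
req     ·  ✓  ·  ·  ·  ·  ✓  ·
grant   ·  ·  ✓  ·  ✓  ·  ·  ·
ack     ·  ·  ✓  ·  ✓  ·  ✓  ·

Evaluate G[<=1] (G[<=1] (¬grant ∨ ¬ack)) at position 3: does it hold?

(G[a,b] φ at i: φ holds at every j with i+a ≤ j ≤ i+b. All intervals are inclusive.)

Does not hold

Check G[<=1] (¬grant ∨ ¬ack) at every j in [3,4]:
  j=3: fails at 4
  j=4: fails at 4
Fails at j=3 → formula fails.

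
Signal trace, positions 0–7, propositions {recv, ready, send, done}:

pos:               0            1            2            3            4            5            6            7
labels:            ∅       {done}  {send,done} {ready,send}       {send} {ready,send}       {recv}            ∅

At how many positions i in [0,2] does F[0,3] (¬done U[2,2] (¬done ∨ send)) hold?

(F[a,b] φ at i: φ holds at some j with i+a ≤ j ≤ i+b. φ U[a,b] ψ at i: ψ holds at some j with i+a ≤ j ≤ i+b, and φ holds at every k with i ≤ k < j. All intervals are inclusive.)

3

Evaluate at each i in [0,2]:
  i=0: ✓ (witness j=3)
  i=1: ✓ (witness j=3)
  i=2: ✓ (witness j=3)
Positions where it holds: {0, 1, 2} → 3.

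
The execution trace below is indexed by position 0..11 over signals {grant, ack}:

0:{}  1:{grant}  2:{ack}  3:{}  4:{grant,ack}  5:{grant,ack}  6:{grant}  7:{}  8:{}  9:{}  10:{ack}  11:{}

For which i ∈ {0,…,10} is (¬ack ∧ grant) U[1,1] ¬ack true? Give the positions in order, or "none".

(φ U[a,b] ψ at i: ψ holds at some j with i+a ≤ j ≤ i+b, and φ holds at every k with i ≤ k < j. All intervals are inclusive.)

6

Evaluate at each i in [0,10]:
  i=0: ✗ (lhs fails at k=0 before rhs at j=1)
  i=1: ✗ (no rhs in [2,2])
  i=2: ✗ (lhs fails at k=2 before rhs at j=3)
  i=3: ✗ (no rhs in [4,4])
  i=4: ✗ (no rhs in [5,5])
  i=5: ✗ (lhs fails at k=5 before rhs at j=6)
  i=6: ✓ (rhs at j=7; lhs holds on [6,6])
  i=7: ✗ (lhs fails at k=7 before rhs at j=8)
  i=8: ✗ (lhs fails at k=8 before rhs at j=9)
  i=9: ✗ (no rhs in [10,10])
  i=10: ✗ (lhs fails at k=10 before rhs at j=11)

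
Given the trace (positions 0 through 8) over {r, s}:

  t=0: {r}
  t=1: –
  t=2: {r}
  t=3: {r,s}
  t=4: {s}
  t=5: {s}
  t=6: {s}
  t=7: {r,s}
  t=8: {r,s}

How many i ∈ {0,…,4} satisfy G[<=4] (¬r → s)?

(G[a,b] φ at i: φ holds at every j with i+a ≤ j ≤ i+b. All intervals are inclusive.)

3

Evaluate at each i in [0,4]:
  i=0: ✗ (fails at j=1)
  i=1: ✗ (fails at j=1)
  i=2: ✓ (all of [2,6])
  i=3: ✓ (all of [3,7])
  i=4: ✓ (all of [4,8])
Positions where it holds: {2, 3, 4} → 3.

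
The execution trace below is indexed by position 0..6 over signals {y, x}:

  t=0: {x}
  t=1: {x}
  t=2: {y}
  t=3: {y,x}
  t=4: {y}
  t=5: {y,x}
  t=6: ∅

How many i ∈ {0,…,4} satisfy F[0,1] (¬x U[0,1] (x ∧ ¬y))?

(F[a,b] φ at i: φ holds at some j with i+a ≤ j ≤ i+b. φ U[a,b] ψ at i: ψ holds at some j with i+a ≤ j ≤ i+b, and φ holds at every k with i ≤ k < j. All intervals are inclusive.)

2

Evaluate at each i in [0,4]:
  i=0: ✓ (witness j=0)
  i=1: ✓ (witness j=1)
  i=2: ✗ (none in [2,3])
  i=3: ✗ (none in [3,4])
  i=4: ✗ (none in [4,5])
Positions where it holds: {0, 1} → 2.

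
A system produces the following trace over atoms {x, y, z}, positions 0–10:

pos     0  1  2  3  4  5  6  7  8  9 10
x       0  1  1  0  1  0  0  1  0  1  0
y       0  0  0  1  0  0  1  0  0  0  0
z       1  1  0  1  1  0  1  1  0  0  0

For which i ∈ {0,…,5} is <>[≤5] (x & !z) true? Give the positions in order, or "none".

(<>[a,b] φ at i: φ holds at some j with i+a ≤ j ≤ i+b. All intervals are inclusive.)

0, 1, 2, 4, 5

Evaluate at each i in [0,5]:
  i=0: ✓ (witness j=2)
  i=1: ✓ (witness j=2)
  i=2: ✓ (witness j=2)
  i=3: ✗ (none in [3,8])
  i=4: ✓ (witness j=9)
  i=5: ✓ (witness j=9)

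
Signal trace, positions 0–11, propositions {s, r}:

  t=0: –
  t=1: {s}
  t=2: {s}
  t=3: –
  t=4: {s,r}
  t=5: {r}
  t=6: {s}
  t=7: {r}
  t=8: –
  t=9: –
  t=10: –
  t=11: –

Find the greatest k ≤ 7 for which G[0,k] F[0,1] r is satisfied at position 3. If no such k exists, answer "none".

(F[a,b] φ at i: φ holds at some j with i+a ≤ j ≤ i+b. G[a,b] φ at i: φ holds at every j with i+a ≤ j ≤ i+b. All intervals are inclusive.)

4

F[0,1] r must hold from j=3 onward; find where it first fails.
  j=3: holds
  j=4: holds
  j=5: holds
  j=6: holds
  j=7: holds
  j=8: fails
Holds on [3,7], so largest k = 4.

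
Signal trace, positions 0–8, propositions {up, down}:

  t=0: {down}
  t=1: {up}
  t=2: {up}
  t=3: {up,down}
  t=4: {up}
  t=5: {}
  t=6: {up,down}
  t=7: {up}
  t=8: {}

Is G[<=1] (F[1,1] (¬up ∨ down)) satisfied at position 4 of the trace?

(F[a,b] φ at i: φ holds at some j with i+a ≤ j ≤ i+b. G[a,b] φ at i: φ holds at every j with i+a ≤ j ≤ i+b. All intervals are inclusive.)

Check F[1,1] (¬up ∨ down) at every j in [4,5]:
  j=4: holds (witness at 5)
  j=5: holds (witness at 6)
All positions satisfy it → formula holds.

Yes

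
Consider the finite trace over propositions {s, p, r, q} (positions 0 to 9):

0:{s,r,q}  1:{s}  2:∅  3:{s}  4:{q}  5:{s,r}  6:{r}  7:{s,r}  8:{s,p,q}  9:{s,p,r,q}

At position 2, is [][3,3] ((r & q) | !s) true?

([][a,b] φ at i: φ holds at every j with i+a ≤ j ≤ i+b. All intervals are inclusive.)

Check ((r & q) | !s) at every j in [5,5]:
  j=5: false
Fails at j=5 → formula fails.

No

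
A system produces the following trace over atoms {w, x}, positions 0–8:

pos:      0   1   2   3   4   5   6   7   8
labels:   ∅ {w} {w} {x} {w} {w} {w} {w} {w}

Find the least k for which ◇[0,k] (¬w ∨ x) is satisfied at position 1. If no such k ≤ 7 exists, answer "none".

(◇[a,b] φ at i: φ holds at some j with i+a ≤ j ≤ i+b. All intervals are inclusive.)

2

Scan j = 1,2,… for (¬w ∨ x):
  j=1: fails
  j=2: fails
  j=3: holds
First hit at j=3, so smallest k = 3-1 = 2.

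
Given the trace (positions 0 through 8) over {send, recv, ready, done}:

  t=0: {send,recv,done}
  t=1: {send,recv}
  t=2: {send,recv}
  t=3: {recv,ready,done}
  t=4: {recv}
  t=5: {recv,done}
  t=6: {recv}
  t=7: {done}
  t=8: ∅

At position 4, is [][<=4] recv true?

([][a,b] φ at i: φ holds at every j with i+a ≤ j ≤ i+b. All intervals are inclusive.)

Check recv at every j in [4,8]:
  j=4: true
  j=5: true
  j=6: true
  j=7: false
  j=8: false
Fails at j=7 → formula fails.

Does not hold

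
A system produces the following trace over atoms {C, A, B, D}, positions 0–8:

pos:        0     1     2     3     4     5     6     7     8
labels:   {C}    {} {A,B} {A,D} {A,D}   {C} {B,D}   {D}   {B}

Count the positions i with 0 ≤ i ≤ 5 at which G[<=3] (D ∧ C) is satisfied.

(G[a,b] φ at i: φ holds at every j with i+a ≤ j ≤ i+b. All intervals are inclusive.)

Evaluate at each i in [0,5]:
  i=0: ✗ (fails at j=0)
  i=1: ✗ (fails at j=1)
  i=2: ✗ (fails at j=2)
  i=3: ✗ (fails at j=3)
  i=4: ✗ (fails at j=4)
  i=5: ✗ (fails at j=5)
Positions where it holds: {} → 0.

0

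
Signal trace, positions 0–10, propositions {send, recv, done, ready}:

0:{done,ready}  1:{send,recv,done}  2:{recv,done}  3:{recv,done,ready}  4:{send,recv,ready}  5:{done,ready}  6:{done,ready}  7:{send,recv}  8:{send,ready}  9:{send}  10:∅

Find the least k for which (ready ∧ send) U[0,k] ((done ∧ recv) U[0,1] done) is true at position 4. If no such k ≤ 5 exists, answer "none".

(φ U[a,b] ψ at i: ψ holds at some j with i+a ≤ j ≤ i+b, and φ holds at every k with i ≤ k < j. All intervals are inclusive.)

Need earliest j ≥ 4 with ((done ∧ recv) U[0,1] done), and (ready ∧ send) at every k in [4,j-1].
  j=4: rhs fails.
  j=5: rhs holds; lhs holds on [4,4]. k = 1.

1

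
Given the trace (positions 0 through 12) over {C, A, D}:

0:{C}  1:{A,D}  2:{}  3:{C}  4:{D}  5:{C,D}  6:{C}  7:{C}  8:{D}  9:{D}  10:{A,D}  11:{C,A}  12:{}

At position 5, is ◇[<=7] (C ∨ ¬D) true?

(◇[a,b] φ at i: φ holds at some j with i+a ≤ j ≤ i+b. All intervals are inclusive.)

True

Check (C ∨ ¬D) at each j in [5,12]:
  j=5: true
  j=6: true
  j=7: true
  j=8: false
  j=9: false
  j=10: false
  j=11: true
  j=12: true
Found at j=5 → formula holds.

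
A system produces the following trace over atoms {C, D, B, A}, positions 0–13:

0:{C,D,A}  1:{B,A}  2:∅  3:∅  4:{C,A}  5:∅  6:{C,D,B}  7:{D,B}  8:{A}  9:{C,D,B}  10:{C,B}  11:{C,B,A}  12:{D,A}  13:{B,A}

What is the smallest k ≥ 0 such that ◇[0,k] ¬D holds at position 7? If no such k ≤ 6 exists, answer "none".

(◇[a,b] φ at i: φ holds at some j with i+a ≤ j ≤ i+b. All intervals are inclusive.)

1

Scan j = 7,8,… for ¬D:
  j=7: fails
  j=8: holds
First hit at j=8, so smallest k = 8-7 = 1.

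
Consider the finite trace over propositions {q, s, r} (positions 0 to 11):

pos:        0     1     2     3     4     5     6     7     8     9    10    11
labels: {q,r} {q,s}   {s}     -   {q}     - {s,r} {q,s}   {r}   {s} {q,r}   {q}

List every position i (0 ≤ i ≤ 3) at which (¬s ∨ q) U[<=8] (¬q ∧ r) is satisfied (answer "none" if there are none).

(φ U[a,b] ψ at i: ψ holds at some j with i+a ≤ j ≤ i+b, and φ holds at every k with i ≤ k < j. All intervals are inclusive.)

Evaluate at each i in [0,3]:
  i=0: ✗ (lhs fails at k=2 before rhs at j=6)
  i=1: ✗ (lhs fails at k=2 before rhs at j=6)
  i=2: ✗ (lhs fails at k=2 before rhs at j=6)
  i=3: ✓ (rhs at j=6; lhs holds on [3,5])

3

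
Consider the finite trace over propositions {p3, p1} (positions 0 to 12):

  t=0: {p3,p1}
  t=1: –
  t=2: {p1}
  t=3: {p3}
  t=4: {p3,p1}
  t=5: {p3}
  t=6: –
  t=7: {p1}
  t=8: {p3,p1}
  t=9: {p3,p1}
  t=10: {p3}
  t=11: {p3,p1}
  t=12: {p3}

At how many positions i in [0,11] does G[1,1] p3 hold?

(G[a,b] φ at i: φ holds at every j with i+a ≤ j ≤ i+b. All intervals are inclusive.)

Evaluate at each i in [0,11]:
  i=0: ✗ (fails at j=1)
  i=1: ✗ (fails at j=2)
  i=2: ✓ (all of [3,3])
  i=3: ✓ (all of [4,4])
  i=4: ✓ (all of [5,5])
  i=5: ✗ (fails at j=6)
  i=6: ✗ (fails at j=7)
  i=7: ✓ (all of [8,8])
  i=8: ✓ (all of [9,9])
  i=9: ✓ (all of [10,10])
  i=10: ✓ (all of [11,11])
  i=11: ✓ (all of [12,12])
Positions where it holds: {2, 3, 4, 7, 8, 9, 10, 11} → 8.

8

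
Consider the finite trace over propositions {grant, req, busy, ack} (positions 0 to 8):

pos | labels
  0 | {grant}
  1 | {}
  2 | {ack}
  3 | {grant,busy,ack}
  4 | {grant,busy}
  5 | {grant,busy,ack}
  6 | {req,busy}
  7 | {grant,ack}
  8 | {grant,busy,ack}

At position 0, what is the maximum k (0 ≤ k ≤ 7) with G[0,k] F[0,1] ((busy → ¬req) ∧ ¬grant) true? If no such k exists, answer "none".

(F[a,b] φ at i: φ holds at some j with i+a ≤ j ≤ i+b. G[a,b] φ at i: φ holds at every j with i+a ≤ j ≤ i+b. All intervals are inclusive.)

F[0,1] ((busy → ¬req) ∧ ¬grant) must hold from j=0 onward; find where it first fails.
  j=0: holds
  j=1: holds
  j=2: holds
  j=3: fails
Holds on [0,2], so largest k = 2.

2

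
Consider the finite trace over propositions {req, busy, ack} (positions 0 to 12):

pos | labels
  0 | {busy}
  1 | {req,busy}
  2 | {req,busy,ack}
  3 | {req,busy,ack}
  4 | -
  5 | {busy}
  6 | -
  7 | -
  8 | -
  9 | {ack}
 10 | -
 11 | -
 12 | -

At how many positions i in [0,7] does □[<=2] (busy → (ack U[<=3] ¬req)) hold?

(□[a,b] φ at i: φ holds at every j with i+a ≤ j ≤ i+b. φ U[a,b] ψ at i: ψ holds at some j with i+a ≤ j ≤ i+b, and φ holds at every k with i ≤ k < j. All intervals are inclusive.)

Evaluate at each i in [0,7]:
  i=0: ✗ (fails at j=1)
  i=1: ✗ (fails at j=1)
  i=2: ✓ (all of [2,4])
  i=3: ✓ (all of [3,5])
  i=4: ✓ (all of [4,6])
  i=5: ✓ (all of [5,7])
  i=6: ✓ (all of [6,8])
  i=7: ✓ (all of [7,9])
Positions where it holds: {2, 3, 4, 5, 6, 7} → 6.

6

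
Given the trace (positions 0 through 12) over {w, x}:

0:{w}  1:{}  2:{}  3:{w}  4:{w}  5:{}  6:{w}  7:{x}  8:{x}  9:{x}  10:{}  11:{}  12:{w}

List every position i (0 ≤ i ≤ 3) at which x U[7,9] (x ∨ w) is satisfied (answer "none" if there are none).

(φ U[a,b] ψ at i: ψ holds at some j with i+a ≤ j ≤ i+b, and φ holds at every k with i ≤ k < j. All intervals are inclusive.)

Evaluate at each i in [0,3]:
  i=0: ✗ (lhs fails at k=0 before rhs at j=7)
  i=1: ✗ (lhs fails at k=1 before rhs at j=8)
  i=2: ✗ (lhs fails at k=2 before rhs at j=9)
  i=3: ✗ (lhs fails at k=3 before rhs at j=12)

none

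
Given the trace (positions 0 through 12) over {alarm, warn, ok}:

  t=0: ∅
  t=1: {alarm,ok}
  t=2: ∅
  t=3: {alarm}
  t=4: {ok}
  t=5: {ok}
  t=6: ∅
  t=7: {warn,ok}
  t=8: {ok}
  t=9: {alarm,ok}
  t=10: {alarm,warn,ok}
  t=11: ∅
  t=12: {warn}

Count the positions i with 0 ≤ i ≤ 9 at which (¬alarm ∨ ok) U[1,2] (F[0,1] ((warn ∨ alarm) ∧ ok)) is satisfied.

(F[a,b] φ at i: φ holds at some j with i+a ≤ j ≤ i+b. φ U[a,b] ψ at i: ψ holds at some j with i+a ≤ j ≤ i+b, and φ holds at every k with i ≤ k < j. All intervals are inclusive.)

Evaluate at each i in [0,9]:
  i=0: ✓ (rhs at j=1; lhs holds on [0,0])
  i=1: ✗ (no rhs in [2,3])
  i=2: ✗ (no rhs in [3,4])
  i=3: ✗ (no rhs in [4,5])
  i=4: ✓ (rhs at j=6; lhs holds on [4,5])
  i=5: ✓ (rhs at j=6; lhs holds on [5,5])
  i=6: ✓ (rhs at j=7; lhs holds on [6,6])
  i=7: ✓ (rhs at j=8; lhs holds on [7,7])
  i=8: ✓ (rhs at j=9; lhs holds on [8,8])
  i=9: ✓ (rhs at j=10; lhs holds on [9,9])
Positions where it holds: {0, 4, 5, 6, 7, 8, 9} → 7.

7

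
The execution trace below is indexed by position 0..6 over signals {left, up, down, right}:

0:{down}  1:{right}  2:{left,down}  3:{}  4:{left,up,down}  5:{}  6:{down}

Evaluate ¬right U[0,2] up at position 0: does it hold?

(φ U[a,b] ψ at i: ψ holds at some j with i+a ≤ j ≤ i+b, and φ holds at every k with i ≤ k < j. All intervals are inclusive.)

No

Need some j in [0,2] with up, and ¬right at every k in [0,j-1].
  j=0: up false.
  j=1: up false.
  j=2: up false.
No j in the window works → until fails.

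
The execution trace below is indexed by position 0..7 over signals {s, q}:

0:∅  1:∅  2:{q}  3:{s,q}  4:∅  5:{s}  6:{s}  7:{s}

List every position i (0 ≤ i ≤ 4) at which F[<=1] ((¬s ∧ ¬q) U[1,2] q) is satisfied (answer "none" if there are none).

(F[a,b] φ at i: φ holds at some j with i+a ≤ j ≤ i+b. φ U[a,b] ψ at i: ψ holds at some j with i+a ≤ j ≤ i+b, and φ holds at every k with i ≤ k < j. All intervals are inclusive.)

Evaluate at each i in [0,4]:
  i=0: ✓ (witness j=0)
  i=1: ✓ (witness j=1)
  i=2: ✗ (none in [2,3])
  i=3: ✗ (none in [3,4])
  i=4: ✗ (none in [4,5])

0, 1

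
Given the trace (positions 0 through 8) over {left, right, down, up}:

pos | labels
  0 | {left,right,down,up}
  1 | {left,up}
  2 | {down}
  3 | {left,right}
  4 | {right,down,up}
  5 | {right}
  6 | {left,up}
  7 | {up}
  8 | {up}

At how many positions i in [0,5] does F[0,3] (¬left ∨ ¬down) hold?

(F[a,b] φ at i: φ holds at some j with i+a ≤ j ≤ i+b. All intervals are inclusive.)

Evaluate at each i in [0,5]:
  i=0: ✓ (witness j=1)
  i=1: ✓ (witness j=1)
  i=2: ✓ (witness j=2)
  i=3: ✓ (witness j=3)
  i=4: ✓ (witness j=4)
  i=5: ✓ (witness j=5)
Positions where it holds: {0, 1, 2, 3, 4, 5} → 6.

6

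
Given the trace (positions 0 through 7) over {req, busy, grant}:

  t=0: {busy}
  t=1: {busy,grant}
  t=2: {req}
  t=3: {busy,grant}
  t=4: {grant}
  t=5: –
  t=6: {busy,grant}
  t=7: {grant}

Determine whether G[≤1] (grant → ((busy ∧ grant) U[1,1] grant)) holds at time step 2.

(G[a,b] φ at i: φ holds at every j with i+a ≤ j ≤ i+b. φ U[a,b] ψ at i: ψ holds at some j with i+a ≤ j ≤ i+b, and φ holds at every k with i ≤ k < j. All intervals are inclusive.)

Holds

Check (grant → ((busy ∧ grant) U[1,1] grant)) at every j in [2,3]:
  j=2: antecedent false → ✓
  j=3: antecedent true; consequent holds → ✓
All positions satisfy it → formula holds.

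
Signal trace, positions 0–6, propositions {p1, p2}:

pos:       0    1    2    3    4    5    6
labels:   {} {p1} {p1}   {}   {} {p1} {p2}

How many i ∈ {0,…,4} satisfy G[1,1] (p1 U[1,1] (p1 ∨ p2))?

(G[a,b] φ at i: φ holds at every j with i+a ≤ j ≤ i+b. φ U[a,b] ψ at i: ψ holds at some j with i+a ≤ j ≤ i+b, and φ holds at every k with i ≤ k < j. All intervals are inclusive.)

2

Evaluate at each i in [0,4]:
  i=0: ✓ (all of [1,1])
  i=1: ✗ (fails at j=2)
  i=2: ✗ (fails at j=3)
  i=3: ✗ (fails at j=4)
  i=4: ✓ (all of [5,5])
Positions where it holds: {0, 4} → 2.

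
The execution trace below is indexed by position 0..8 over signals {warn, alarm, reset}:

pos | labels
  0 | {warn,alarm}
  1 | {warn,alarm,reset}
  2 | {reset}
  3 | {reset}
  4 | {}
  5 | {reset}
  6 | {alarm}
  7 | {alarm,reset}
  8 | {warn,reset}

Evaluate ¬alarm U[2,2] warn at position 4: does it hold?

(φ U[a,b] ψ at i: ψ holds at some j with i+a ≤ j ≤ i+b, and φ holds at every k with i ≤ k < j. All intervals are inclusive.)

False

Need some j in [6,6] with warn, and ¬alarm at every k in [4,j-1].
  j=6: warn false.
No j in the window works → until fails.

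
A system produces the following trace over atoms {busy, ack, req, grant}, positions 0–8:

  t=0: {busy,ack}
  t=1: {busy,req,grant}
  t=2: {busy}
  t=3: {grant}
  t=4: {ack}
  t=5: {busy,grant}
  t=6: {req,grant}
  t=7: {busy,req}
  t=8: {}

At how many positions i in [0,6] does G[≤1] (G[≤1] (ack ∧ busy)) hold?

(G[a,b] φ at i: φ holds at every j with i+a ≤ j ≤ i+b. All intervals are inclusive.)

Evaluate at each i in [0,6]:
  i=0: ✗ (fails at j=0)
  i=1: ✗ (fails at j=1)
  i=2: ✗ (fails at j=2)
  i=3: ✗ (fails at j=3)
  i=4: ✗ (fails at j=4)
  i=5: ✗ (fails at j=5)
  i=6: ✗ (fails at j=6)
Positions where it holds: {} → 0.

0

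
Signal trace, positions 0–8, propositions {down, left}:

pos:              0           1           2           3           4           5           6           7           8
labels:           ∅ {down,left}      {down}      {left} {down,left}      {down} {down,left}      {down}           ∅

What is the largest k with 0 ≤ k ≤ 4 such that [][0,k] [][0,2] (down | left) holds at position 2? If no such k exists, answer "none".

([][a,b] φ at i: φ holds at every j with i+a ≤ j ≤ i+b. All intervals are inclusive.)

[][0,2] (down | left) must hold from j=2 onward; find where it first fails.
  j=2: holds
  j=3: holds
  j=4: holds
  j=5: holds
  j=6: fails
Holds on [2,5], so largest k = 3.

3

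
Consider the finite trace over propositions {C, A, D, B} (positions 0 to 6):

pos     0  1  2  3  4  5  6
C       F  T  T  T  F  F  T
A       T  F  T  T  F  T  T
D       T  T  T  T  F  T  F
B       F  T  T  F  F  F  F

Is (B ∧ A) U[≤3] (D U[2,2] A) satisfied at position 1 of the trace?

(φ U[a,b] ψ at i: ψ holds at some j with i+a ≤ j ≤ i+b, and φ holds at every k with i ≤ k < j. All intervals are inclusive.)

Holds

Need some j in [1,4] with (D U[2,2] A), and (B ∧ A) at every k in [1,j-1].
  j=1: (D U[2,2] A) holds; no prefix to check → satisfied.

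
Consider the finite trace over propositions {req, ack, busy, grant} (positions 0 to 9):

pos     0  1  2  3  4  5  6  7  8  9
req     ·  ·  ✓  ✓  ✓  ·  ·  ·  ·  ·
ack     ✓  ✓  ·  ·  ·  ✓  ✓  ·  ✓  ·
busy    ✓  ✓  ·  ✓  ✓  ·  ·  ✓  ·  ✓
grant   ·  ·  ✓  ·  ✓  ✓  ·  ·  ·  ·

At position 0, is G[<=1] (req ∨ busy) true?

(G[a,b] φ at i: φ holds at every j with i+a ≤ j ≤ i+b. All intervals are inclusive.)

Holds

Check (req ∨ busy) at every j in [0,1]:
  j=0: true
  j=1: true
All positions satisfy it → formula holds.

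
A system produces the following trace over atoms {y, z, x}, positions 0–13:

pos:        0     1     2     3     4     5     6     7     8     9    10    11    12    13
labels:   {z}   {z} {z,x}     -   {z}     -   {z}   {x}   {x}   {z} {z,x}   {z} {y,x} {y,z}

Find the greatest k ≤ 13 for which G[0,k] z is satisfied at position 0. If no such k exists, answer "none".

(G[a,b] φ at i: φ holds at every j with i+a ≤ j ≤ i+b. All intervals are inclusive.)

z must hold from j=0 onward; find where it first fails.
  j=0: holds
  j=1: holds
  j=2: holds
  j=3: fails
Holds on [0,2], so largest k = 2.

2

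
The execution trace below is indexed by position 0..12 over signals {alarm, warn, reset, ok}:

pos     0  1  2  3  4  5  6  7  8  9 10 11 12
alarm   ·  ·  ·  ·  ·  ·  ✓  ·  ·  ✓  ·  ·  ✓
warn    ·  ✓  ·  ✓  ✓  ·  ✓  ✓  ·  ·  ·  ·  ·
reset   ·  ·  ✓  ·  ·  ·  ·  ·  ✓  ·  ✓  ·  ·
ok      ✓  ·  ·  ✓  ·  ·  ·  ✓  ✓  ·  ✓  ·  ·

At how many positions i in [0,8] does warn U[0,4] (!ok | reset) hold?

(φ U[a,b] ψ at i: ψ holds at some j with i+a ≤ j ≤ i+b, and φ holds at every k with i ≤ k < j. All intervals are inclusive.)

8

Evaluate at each i in [0,8]:
  i=0: ✗ (lhs fails at k=0 before rhs at j=1)
  i=1: ✓ (rhs at j=1)
  i=2: ✓ (rhs at j=2)
  i=3: ✓ (rhs at j=4; lhs holds on [3,3])
  i=4: ✓ (rhs at j=4)
  i=5: ✓ (rhs at j=5)
  i=6: ✓ (rhs at j=6)
  i=7: ✓ (rhs at j=8; lhs holds on [7,7])
  i=8: ✓ (rhs at j=8)
Positions where it holds: {1, 2, 3, 4, 5, 6, 7, 8} → 8.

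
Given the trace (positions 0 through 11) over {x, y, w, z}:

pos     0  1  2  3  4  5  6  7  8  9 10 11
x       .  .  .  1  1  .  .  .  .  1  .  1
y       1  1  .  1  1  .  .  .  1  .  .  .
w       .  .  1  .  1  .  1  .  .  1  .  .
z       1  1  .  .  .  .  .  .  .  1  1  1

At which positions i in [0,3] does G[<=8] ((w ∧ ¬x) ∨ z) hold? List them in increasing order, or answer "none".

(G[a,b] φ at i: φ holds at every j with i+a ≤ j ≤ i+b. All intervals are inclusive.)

none

Evaluate at each i in [0,3]:
  i=0: ✗ (fails at j=3)
  i=1: ✗ (fails at j=3)
  i=2: ✗ (fails at j=3)
  i=3: ✗ (fails at j=3)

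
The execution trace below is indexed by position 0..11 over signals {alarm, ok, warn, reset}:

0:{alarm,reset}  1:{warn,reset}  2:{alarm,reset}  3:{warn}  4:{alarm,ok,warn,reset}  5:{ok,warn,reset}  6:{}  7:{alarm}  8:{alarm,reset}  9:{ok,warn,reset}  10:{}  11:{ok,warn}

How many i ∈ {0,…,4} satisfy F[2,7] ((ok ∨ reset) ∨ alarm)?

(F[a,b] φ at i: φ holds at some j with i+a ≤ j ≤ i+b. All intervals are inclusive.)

5

Evaluate at each i in [0,4]:
  i=0: ✓ (witness j=2)
  i=1: ✓ (witness j=4)
  i=2: ✓ (witness j=4)
  i=3: ✓ (witness j=5)
  i=4: ✓ (witness j=7)
Positions where it holds: {0, 1, 2, 3, 4} → 5.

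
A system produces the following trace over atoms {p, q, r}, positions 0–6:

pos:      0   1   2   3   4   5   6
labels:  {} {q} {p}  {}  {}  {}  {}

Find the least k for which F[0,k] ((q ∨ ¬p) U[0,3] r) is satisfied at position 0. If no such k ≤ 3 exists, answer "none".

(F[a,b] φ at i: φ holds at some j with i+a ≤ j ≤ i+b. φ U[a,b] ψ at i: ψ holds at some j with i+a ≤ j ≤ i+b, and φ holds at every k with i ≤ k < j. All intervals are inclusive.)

Scan j = 0,1,… for ((q ∨ ¬p) U[0,3] r):
  j=0: fails
  j=1: fails
  j=2: fails
  j=3: fails
No j in [0,3] satisfies it → none.

none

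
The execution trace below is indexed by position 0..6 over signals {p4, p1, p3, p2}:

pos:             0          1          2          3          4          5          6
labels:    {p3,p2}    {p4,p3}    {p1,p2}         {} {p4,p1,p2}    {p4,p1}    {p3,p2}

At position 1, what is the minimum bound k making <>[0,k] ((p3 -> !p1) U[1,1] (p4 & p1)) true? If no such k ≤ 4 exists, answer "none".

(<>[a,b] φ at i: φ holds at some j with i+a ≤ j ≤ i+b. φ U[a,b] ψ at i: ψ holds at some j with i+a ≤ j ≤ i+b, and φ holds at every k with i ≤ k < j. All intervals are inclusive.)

2

Scan j = 1,2,… for ((p3 -> !p1) U[1,1] (p4 & p1)):
  j=1: fails
  j=2: fails
  j=3: holds
First hit at j=3, so smallest k = 3-1 = 2.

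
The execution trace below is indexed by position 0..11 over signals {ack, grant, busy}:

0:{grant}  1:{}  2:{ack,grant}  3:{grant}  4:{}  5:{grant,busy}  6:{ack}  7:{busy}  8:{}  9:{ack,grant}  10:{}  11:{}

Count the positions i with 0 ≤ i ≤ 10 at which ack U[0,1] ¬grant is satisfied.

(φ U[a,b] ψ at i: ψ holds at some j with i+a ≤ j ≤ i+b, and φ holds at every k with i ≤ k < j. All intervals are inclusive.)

Evaluate at each i in [0,10]:
  i=0: ✗ (lhs fails at k=0 before rhs at j=1)
  i=1: ✓ (rhs at j=1)
  i=2: ✗ (no rhs in [2,3])
  i=3: ✗ (lhs fails at k=3 before rhs at j=4)
  i=4: ✓ (rhs at j=4)
  i=5: ✗ (lhs fails at k=5 before rhs at j=6)
  i=6: ✓ (rhs at j=6)
  i=7: ✓ (rhs at j=7)
  i=8: ✓ (rhs at j=8)
  i=9: ✓ (rhs at j=10; lhs holds on [9,9])
  i=10: ✓ (rhs at j=10)
Positions where it holds: {1, 4, 6, 7, 8, 9, 10} → 7.

7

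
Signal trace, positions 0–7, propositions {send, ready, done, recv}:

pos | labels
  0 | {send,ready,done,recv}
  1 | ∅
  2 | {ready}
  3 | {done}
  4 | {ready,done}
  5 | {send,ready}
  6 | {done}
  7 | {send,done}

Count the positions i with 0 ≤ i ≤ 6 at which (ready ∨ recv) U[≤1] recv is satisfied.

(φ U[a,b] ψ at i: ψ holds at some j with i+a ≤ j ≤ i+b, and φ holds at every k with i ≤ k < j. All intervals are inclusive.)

Evaluate at each i in [0,6]:
  i=0: ✓ (rhs at j=0)
  i=1: ✗ (no rhs in [1,2])
  i=2: ✗ (no rhs in [2,3])
  i=3: ✗ (no rhs in [3,4])
  i=4: ✗ (no rhs in [4,5])
  i=5: ✗ (no rhs in [5,6])
  i=6: ✗ (no rhs in [6,7])
Positions where it holds: {0} → 1.

1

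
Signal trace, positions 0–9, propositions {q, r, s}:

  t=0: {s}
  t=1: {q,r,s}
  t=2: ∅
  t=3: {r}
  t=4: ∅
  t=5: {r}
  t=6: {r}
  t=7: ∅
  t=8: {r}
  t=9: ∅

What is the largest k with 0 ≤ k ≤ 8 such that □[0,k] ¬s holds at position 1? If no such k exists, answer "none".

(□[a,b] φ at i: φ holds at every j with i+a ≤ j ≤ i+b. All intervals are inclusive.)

¬s must hold from j=1 onward; find where it first fails.
  j=1: fails → no k works.

none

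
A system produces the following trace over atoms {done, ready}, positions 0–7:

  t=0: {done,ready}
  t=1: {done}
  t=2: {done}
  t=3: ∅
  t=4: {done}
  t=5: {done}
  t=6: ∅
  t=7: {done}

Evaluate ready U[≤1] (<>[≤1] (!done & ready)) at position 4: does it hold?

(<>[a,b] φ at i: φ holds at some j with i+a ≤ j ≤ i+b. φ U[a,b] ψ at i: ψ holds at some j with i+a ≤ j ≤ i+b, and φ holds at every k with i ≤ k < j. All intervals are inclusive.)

Does not hold

Need some j in [4,5] with <>[≤1] (!done & ready), and ready at every k in [4,j-1].
  j=4: <>[≤1] (!done & ready) — fails (none in [4,5]).
  j=5: <>[≤1] (!done & ready) — fails (none in [5,6]).
No j in the window works → until fails.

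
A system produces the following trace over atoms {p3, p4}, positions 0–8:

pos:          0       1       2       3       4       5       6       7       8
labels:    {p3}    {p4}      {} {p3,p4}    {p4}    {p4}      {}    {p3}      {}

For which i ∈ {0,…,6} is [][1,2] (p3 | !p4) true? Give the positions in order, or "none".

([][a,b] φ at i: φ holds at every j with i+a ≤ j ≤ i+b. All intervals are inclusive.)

1, 5, 6

Evaluate at each i in [0,6]:
  i=0: ✗ (fails at j=1)
  i=1: ✓ (all of [2,3])
  i=2: ✗ (fails at j=4)
  i=3: ✗ (fails at j=4)
  i=4: ✗ (fails at j=5)
  i=5: ✓ (all of [6,7])
  i=6: ✓ (all of [7,8])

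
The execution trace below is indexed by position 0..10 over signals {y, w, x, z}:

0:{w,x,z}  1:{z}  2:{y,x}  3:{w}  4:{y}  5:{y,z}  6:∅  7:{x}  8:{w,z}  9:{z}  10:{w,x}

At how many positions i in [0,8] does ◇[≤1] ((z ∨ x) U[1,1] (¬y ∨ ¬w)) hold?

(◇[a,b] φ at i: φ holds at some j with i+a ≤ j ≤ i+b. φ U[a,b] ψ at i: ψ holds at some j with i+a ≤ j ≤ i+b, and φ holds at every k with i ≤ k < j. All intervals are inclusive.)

Evaluate at each i in [0,8]:
  i=0: ✓ (witness j=0)
  i=1: ✓ (witness j=1)
  i=2: ✓ (witness j=2)
  i=3: ✗ (none in [3,4])
  i=4: ✓ (witness j=5)
  i=5: ✓ (witness j=5)
  i=6: ✓ (witness j=7)
  i=7: ✓ (witness j=7)
  i=8: ✓ (witness j=8)
Positions where it holds: {0, 1, 2, 4, 5, 6, 7, 8} → 8.

8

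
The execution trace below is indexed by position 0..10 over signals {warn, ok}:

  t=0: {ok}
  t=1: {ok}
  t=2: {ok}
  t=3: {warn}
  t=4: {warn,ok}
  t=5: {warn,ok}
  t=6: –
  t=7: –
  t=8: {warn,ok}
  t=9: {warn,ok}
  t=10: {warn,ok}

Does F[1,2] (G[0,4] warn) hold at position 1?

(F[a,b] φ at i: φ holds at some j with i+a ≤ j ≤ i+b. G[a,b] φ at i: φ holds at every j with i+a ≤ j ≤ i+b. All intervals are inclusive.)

No

Check G[0,4] warn at each j in [2,3]:
  j=2: fails at 2
  j=3: fails at 6
No position in the window satisfies it → formula fails.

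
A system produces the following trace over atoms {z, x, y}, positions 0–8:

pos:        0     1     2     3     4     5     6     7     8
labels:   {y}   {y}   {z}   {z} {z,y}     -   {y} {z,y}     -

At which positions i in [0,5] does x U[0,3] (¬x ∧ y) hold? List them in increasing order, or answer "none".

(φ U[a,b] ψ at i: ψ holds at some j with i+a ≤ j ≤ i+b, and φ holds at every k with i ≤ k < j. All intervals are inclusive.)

0, 1, 4

Evaluate at each i in [0,5]:
  i=0: ✓ (rhs at j=0)
  i=1: ✓ (rhs at j=1)
  i=2: ✗ (lhs fails at k=2 before rhs at j=4)
  i=3: ✗ (lhs fails at k=3 before rhs at j=4)
  i=4: ✓ (rhs at j=4)
  i=5: ✗ (lhs fails at k=5 before rhs at j=6)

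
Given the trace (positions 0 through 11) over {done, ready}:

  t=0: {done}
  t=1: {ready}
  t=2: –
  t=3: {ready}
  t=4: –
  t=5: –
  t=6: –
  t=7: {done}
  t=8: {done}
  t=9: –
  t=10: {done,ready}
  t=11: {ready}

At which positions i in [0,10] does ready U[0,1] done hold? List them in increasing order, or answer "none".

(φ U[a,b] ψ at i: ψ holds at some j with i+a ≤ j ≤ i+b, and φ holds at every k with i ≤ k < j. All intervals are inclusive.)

Evaluate at each i in [0,10]:
  i=0: ✓ (rhs at j=0)
  i=1: ✗ (no rhs in [1,2])
  i=2: ✗ (no rhs in [2,3])
  i=3: ✗ (no rhs in [3,4])
  i=4: ✗ (no rhs in [4,5])
  i=5: ✗ (no rhs in [5,6])
  i=6: ✗ (lhs fails at k=6 before rhs at j=7)
  i=7: ✓ (rhs at j=7)
  i=8: ✓ (rhs at j=8)
  i=9: ✗ (lhs fails at k=9 before rhs at j=10)
  i=10: ✓ (rhs at j=10)

0, 7, 8, 10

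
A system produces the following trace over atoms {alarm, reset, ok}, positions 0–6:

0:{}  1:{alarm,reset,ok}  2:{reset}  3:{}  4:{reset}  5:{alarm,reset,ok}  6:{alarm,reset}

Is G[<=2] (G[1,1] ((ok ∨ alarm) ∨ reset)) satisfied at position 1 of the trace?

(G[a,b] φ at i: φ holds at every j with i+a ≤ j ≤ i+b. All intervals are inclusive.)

False

Check G[1,1] ((ok ∨ alarm) ∨ reset) at every j in [1,3]:
  j=1: holds on [2,2]
  j=2: fails at 3
  j=3: holds on [4,4]
Fails at j=2 → formula fails.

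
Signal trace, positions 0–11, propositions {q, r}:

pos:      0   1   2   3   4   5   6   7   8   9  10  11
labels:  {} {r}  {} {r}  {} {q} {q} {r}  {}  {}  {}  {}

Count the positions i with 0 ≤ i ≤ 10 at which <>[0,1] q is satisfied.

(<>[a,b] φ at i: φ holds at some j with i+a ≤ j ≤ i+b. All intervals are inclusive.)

Evaluate at each i in [0,10]:
  i=0: ✗ (none in [0,1])
  i=1: ✗ (none in [1,2])
  i=2: ✗ (none in [2,3])
  i=3: ✗ (none in [3,4])
  i=4: ✓ (witness j=5)
  i=5: ✓ (witness j=5)
  i=6: ✓ (witness j=6)
  i=7: ✗ (none in [7,8])
  i=8: ✗ (none in [8,9])
  i=9: ✗ (none in [9,10])
  i=10: ✗ (none in [10,11])
Positions where it holds: {4, 5, 6} → 3.

3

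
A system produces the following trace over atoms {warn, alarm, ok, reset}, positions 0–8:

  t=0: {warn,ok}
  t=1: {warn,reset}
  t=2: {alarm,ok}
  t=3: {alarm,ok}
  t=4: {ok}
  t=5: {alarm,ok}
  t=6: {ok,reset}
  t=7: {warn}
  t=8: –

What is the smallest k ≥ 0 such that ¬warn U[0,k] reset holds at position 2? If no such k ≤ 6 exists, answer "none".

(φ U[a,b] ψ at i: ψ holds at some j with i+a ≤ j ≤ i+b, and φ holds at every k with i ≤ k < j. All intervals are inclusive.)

4

Need earliest j ≥ 2 with reset, and ¬warn at every k in [2,j-1].
  j=2: rhs fails.
  j=3: rhs fails.
  j=4: rhs fails.
  j=5: rhs fails.
  j=6: rhs holds; lhs holds on [2,5]. k = 4.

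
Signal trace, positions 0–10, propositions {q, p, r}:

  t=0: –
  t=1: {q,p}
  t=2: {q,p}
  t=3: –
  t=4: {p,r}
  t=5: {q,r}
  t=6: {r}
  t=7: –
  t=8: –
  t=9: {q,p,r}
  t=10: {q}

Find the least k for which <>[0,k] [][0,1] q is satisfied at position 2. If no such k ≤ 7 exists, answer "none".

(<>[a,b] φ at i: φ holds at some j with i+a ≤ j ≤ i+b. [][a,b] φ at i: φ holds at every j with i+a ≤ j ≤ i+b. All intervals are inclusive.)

Scan j = 2,3,… for [][0,1] q:
  j=2: fails
  j=3: fails
  j=4: fails
  j=5: fails
  j=6: fails
  j=7: fails
  j=8: fails
  j=9: holds
First hit at j=9, so smallest k = 9-2 = 7.

7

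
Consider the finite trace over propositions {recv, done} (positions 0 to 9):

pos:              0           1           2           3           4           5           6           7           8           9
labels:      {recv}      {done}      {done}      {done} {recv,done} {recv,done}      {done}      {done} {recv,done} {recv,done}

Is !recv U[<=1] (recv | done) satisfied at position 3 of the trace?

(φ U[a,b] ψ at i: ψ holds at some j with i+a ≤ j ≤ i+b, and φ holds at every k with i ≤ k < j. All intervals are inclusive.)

Need some j in [3,4] with (recv | done), and !recv at every k in [3,j-1].
  j=3: (recv | done) holds; no prefix to check → satisfied.

Yes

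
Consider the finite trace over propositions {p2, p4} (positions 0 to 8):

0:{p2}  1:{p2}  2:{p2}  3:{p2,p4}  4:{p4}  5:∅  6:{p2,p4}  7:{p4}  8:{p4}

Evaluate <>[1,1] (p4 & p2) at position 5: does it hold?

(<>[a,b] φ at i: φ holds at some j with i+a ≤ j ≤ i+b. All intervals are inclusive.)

Check (p4 & p2) at each j in [6,6]:
  j=6: true
Found at j=6 → formula holds.

Holds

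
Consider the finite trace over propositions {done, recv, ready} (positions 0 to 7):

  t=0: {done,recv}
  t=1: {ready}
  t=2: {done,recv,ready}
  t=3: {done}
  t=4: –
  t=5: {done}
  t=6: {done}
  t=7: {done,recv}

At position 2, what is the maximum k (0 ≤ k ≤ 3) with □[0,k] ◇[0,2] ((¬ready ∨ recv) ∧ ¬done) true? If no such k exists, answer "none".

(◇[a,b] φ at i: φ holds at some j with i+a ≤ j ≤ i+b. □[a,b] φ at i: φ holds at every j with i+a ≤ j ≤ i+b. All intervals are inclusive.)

◇[0,2] ((¬ready ∨ recv) ∧ ¬done) must hold from j=2 onward; find where it first fails.
  j=2: holds
  j=3: holds
  j=4: holds
  j=5: fails
Holds on [2,4], so largest k = 2.

2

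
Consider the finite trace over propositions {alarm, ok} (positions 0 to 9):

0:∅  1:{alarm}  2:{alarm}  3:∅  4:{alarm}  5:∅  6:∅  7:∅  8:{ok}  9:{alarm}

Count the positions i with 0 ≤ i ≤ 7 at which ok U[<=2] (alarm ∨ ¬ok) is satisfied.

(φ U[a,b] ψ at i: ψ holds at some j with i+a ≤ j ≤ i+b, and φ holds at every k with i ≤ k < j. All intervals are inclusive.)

Evaluate at each i in [0,7]:
  i=0: ✓ (rhs at j=0)
  i=1: ✓ (rhs at j=1)
  i=2: ✓ (rhs at j=2)
  i=3: ✓ (rhs at j=3)
  i=4: ✓ (rhs at j=4)
  i=5: ✓ (rhs at j=5)
  i=6: ✓ (rhs at j=6)
  i=7: ✓ (rhs at j=7)
Positions where it holds: {0, 1, 2, 3, 4, 5, 6, 7} → 8.

8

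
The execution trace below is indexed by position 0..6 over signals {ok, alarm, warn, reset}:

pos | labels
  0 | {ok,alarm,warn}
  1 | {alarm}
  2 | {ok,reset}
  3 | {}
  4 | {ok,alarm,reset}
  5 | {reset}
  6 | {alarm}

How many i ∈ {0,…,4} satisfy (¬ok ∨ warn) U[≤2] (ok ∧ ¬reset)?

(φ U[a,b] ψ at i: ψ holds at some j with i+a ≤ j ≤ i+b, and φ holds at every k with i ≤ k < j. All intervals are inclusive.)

Evaluate at each i in [0,4]:
  i=0: ✓ (rhs at j=0)
  i=1: ✗ (no rhs in [1,3])
  i=2: ✗ (no rhs in [2,4])
  i=3: ✗ (no rhs in [3,5])
  i=4: ✗ (no rhs in [4,6])
Positions where it holds: {0} → 1.

1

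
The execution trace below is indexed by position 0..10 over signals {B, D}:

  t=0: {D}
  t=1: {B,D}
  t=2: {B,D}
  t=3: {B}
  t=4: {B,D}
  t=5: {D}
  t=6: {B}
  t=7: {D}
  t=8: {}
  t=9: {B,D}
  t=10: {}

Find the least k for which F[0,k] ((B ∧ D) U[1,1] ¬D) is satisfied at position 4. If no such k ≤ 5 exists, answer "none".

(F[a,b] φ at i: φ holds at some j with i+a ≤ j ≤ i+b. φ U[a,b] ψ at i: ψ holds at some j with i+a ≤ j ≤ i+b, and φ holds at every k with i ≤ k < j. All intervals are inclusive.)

5

Scan j = 4,5,… for ((B ∧ D) U[1,1] ¬D):
  j=4: fails
  j=5: fails
  j=6: fails
  j=7: fails
  j=8: fails
  j=9: holds
First hit at j=9, so smallest k = 9-4 = 5.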